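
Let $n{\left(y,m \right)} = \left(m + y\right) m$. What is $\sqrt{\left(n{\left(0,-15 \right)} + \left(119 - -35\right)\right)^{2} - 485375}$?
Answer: $23 i \sqrt{646} \approx 584.58 i$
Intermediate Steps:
$n{\left(y,m \right)} = m \left(m + y\right)$
$\sqrt{\left(n{\left(0,-15 \right)} + \left(119 - -35\right)\right)^{2} - 485375} = \sqrt{\left(- 15 \left(-15 + 0\right) + \left(119 - -35\right)\right)^{2} - 485375} = \sqrt{\left(\left(-15\right) \left(-15\right) + \left(119 + 35\right)\right)^{2} - 485375} = \sqrt{\left(225 + 154\right)^{2} - 485375} = \sqrt{379^{2} - 485375} = \sqrt{143641 - 485375} = \sqrt{-341734} = 23 i \sqrt{646}$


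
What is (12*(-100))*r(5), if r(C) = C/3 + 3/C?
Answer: -2720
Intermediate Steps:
r(C) = 3/C + C/3 (r(C) = C*(⅓) + 3/C = C/3 + 3/C = 3/C + C/3)
(12*(-100))*r(5) = (12*(-100))*(3/5 + (⅓)*5) = -1200*(3*(⅕) + 5/3) = -1200*(⅗ + 5/3) = -1200*34/15 = -2720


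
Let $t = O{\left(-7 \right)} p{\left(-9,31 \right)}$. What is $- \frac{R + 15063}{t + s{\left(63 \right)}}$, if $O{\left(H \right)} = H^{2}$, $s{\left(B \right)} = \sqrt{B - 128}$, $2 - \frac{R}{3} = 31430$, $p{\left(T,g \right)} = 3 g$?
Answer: $\frac{361010097}{20766314} - \frac{79221 i \sqrt{65}}{20766314} \approx 17.384 - 0.030757 i$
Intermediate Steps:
$R = -94284$ ($R = 6 - 94290 = -94284$)
$s{\left(B \right)} = \sqrt{-128 + B}$
$t = 4557$ ($t = \left(-7\right)^{2} \cdot 3 \cdot 31 = 49 \cdot 93 = 4557$)
$- \frac{R + 15063}{t + s{\left(63 \right)}} = - \frac{-94284 + 15063}{4557 + \sqrt{-128 + 63}} = - \frac{-79221}{4557 + \sqrt{-65}} = - \frac{-79221}{4557 + i \sqrt{65}} = \frac{79221}{4557 + i \sqrt{65}}$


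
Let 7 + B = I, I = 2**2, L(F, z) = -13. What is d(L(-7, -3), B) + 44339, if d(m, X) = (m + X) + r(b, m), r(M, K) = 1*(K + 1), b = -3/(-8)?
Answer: 44311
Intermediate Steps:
b = 3/8 (b = -3*(-1/8) = 3/8 ≈ 0.37500)
r(M, K) = 1 + K (r(M, K) = 1*(1 + K) = 1 + K)
I = 4
B = -3 (B = -7 + 4 = -3)
d(m, X) = 1 + X + 2*m (d(m, X) = (m + X) + (1 + m) = (X + m) + (1 + m) = 1 + X + 2*m)
d(L(-7, -3), B) + 44339 = (1 - 3 + 2*(-13)) + 44339 = (1 - 3 - 26) + 44339 = -28 + 44339 = 44311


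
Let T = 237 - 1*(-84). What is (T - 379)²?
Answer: 3364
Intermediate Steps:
T = 321 (T = 237 + 84 = 321)
(T - 379)² = (321 - 379)² = (-58)² = 3364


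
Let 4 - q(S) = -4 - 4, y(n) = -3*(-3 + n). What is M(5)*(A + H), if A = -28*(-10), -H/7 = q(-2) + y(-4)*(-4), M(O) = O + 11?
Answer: 12544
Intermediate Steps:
M(O) = 11 + O
y(n) = 9 - 3*n
q(S) = 12 (q(S) = 4 - (-4 - 4) = 4 - 1*(-8) = 4 + 8 = 12)
H = 504 (H = -7*(12 + (9 - 3*(-4))*(-4)) = -7*(12 + (9 + 12)*(-4)) = -7*(12 + 21*(-4)) = -7*(12 - 84) = -7*(-72) = 504)
A = 280
M(5)*(A + H) = (11 + 5)*(280 + 504) = 16*784 = 12544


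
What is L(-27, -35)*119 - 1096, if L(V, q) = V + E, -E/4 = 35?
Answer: -20969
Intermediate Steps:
E = -140 (E = -4*35 = -140)
L(V, q) = -140 + V (L(V, q) = V - 140 = -140 + V)
L(-27, -35)*119 - 1096 = (-140 - 27)*119 - 1096 = -167*119 - 1096 = -19873 - 1096 = -20969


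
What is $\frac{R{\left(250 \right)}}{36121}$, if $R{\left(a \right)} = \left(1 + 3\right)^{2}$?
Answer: $\frac{16}{36121} \approx 0.00044296$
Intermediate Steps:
$R{\left(a \right)} = 16$ ($R{\left(a \right)} = 4^{2} = 16$)
$\frac{R{\left(250 \right)}}{36121} = \frac{16}{36121}$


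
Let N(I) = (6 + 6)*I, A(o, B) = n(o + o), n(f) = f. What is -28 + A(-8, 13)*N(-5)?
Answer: 932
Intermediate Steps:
A(o, B) = 2*o (A(o, B) = o + o = 2*o)
N(I) = 12*I
-28 + A(-8, 13)*N(-5) = -28 + (2*(-8))*(12*(-5)) = -28 - 16*(-60) = -28 + 960 = 932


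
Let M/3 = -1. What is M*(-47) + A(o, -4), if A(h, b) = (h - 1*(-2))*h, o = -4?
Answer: 149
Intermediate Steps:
M = -3 (M = 3*(-1) = -3)
A(h, b) = h*(2 + h) (A(h, b) = (h + 2)*h = (2 + h)*h = h*(2 + h))
M*(-47) + A(o, -4) = -3*(-47) - 4*(2 - 4) = 141 - 4*(-2) = 141 + 8 = 149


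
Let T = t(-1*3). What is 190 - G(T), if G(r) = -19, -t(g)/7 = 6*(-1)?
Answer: 209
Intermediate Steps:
t(g) = 42 (t(g) = -42*(-1) = -7*(-6) = 42)
T = 42
190 - G(T) = 190 - 1*(-19) = 190 + 19 = 209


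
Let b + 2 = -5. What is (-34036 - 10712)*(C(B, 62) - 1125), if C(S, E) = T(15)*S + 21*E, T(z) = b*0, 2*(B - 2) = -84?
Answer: -7920396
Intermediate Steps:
b = -7 (b = -2 - 5 = -7)
B = -40 (B = 2 + (½)*(-84) = 2 - 42 = -40)
T(z) = 0 (T(z) = -7*0 = 0)
C(S, E) = 21*E (C(S, E) = 0*S + 21*E = 0 + 21*E = 21*E)
(-34036 - 10712)*(C(B, 62) - 1125) = (-34036 - 10712)*(21*62 - 1125) = -44748*(1302 - 1125) = -44748*177 = -7920396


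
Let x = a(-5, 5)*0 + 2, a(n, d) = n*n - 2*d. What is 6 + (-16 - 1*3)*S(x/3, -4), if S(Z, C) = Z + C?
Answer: 208/3 ≈ 69.333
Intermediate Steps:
a(n, d) = n**2 - 2*d
x = 2 (x = ((-5)**2 - 2*5)*0 + 2 = (25 - 10)*0 + 2 = 15*0 + 2 = 0 + 2 = 2)
S(Z, C) = C + Z
6 + (-16 - 1*3)*S(x/3, -4) = 6 + (-16 - 1*3)*(-4 + 2/3) = 6 + (-16 - 3)*(-4 + 2*(1/3)) = 6 - 19*(-4 + 2/3) = 6 - 19*(-10/3) = 6 + 190/3 = 208/3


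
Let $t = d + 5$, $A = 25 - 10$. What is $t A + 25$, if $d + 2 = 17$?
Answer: $325$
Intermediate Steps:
$d = 15$ ($d = -2 + 17 = 15$)
$A = 15$ ($A = 25 - 10 = 15$)
$t = 20$ ($t = 15 + 5 = 20$)
$t A + 25 = 20 \cdot 15 + 25 = 300 + 25 = 325$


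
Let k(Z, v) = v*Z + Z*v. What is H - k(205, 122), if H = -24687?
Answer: -74707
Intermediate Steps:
k(Z, v) = 2*Z*v (k(Z, v) = Z*v + Z*v = 2*Z*v)
H - k(205, 122) = -24687 - 2*205*122 = -24687 - 1*50020 = -24687 - 50020 = -74707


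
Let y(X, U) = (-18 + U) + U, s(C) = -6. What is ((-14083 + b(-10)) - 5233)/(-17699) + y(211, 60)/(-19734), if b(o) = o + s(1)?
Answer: 5752915/5292001 ≈ 1.0871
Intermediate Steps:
y(X, U) = -18 + 2*U
b(o) = -6 + o (b(o) = o - 6 = -6 + o)
((-14083 + b(-10)) - 5233)/(-17699) + y(211, 60)/(-19734) = ((-14083 + (-6 - 10)) - 5233)/(-17699) + (-18 + 2*60)/(-19734) = ((-14083 - 16) - 5233)*(-1/17699) + (-18 + 120)*(-1/19734) = (-14099 - 5233)*(-1/17699) + 102*(-1/19734) = -19332*(-1/17699) - 17/3289 = 19332/17699 - 17/3289 = 5752915/5292001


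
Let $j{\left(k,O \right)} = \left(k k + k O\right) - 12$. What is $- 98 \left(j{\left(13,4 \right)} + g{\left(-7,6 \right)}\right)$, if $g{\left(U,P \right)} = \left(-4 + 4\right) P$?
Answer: $-20482$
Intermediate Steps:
$g{\left(U,P \right)} = 0$ ($g{\left(U,P \right)} = 0 P = 0$)
$j{\left(k,O \right)} = -12 + k^{2} + O k$ ($j{\left(k,O \right)} = \left(k^{2} + O k\right) - 12 = -12 + k^{2} + O k$)
$- 98 \left(j{\left(13,4 \right)} + g{\left(-7,6 \right)}\right) = - 98 \left(\left(-12 + 13^{2} + 4 \cdot 13\right) + 0\right) = - 98 \left(\left(-12 + 169 + 52\right) + 0\right) = - 98 \left(209 + 0\right) = \left(-98\right) 209 = -20482$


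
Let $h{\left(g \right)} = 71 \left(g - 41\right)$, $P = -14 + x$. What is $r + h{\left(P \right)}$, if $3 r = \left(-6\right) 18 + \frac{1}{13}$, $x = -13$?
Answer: $- \frac{189695}{39} \approx -4864.0$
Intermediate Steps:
$P = -27$ ($P = -14 - 13 = -27$)
$h{\left(g \right)} = -2911 + 71 g$ ($h{\left(g \right)} = 71 \left(-41 + g\right) = -2911 + 71 g$)
$r = - \frac{1403}{39}$ ($r = \frac{\left(-6\right) 18 + \frac{1}{13}}{3} = \frac{-108 + \frac{1}{13}}{3} = \frac{1}{3} \left(- \frac{1403}{13}\right) = - \frac{1403}{39} \approx -35.974$)
$r + h{\left(P \right)} = - \frac{1403}{39} + \left(-2911 + 71 \left(-27\right)\right) = - \frac{1403}{39} - 4828 = - \frac{189695}{39}$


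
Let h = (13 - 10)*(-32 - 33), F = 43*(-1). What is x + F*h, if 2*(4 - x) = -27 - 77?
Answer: 8441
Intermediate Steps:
F = -43
x = 56 (x = 4 - (-27 - 77)/2 = 4 - ½*(-104) = 4 + 52 = 56)
h = -195 (h = 3*(-65) = -195)
x + F*h = 56 - 43*(-195) = 56 + 8385 = 8441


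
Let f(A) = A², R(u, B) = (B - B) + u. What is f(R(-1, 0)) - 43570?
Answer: -43569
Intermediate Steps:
R(u, B) = u (R(u, B) = 0 + u = u)
f(R(-1, 0)) - 43570 = (-1)² - 43570 = 1 - 43570 = -43569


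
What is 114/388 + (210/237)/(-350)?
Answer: 22321/76630 ≈ 0.29128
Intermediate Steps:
114/388 + (210/237)/(-350) = 114*(1/388) + (210*(1/237))*(-1/350) = 57/194 + (70/79)*(-1/350) = 57/194 - 1/395 = 22321/76630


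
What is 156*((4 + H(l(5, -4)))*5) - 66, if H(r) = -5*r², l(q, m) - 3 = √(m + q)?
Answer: -59346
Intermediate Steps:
l(q, m) = 3 + √(m + q)
156*((4 + H(l(5, -4)))*5) - 66 = 156*((4 - 5*(3 + √(-4 + 5))²)*5) - 66 = 156*((4 - 5*(3 + √1)²)*5) - 66 = 156*((4 - 5*(3 + 1)²)*5) - 66 = 156*((4 - 5*4²)*5) - 66 = 156*((4 - 5*16)*5) - 66 = 156*((4 - 80)*5) - 66 = 156*(-76*5) - 66 = 156*(-380) - 66 = -59280 - 66 = -59346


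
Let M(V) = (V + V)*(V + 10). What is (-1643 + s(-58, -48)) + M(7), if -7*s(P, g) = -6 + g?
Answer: -9781/7 ≈ -1397.3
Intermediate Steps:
M(V) = 2*V*(10 + V) (M(V) = (2*V)*(10 + V) = 2*V*(10 + V))
s(P, g) = 6/7 - g/7 (s(P, g) = -(-6 + g)/7 = 6/7 - g/7)
(-1643 + s(-58, -48)) + M(7) = (-1643 + (6/7 - ⅐*(-48))) + 2*7*(10 + 7) = (-1643 + (6/7 + 48/7)) + 2*7*17 = (-1643 + 54/7) + 238 = -11447/7 + 238 = -9781/7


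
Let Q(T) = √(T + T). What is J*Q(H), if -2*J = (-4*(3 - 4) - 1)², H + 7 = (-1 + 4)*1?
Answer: -9*I*√2 ≈ -12.728*I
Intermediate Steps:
H = -4 (H = -7 + (-1 + 4)*1 = -7 + 3*1 = -7 + 3 = -4)
J = -9/2 (J = -(-4*(3 - 4) - 1)²/2 = -(-4*(-1) - 1)²/2 = -(4 - 1)²/2 = -½*3² = -½*9 = -9/2 ≈ -4.5000)
Q(T) = √2*√T (Q(T) = √(2*T) = √2*√T)
J*Q(H) = -9*√2*√(-4)/2 = -9*√2*2*I/2 = -9*I*√2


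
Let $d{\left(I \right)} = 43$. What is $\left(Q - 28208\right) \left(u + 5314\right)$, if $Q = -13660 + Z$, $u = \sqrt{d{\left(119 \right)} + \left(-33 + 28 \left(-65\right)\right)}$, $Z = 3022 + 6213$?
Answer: $-173411762 - 32633 i \sqrt{1810} \approx -1.7341 \cdot 10^{8} - 1.3883 \cdot 10^{6} i$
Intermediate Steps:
$Z = 9235$
$u = i \sqrt{1810}$ ($u = \sqrt{43 + \left(-33 + 28 \left(-65\right)\right)} = \sqrt{43 - 1853} = \sqrt{-1810} = i \sqrt{1810} \approx 42.544 i$)
$Q = -4425$ ($Q = -13660 + 9235 = -4425$)
$\left(Q - 28208\right) \left(u + 5314\right) = \left(-4425 - 28208\right) \left(i \sqrt{1810} + 5314\right) = - 32633 \left(5314 + i \sqrt{1810}\right) = -173411762 - 32633 i \sqrt{1810}$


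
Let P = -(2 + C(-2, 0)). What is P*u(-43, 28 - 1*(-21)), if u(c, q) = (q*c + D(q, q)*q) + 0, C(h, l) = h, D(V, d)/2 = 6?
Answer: 0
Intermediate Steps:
D(V, d) = 12 (D(V, d) = 2*6 = 12)
u(c, q) = 12*q + c*q (u(c, q) = (q*c + 12*q) + 0 = (c*q + 12*q) + 0 = (12*q + c*q) + 0 = 12*q + c*q)
P = 0 (P = -(2 - 2) = -1*0 = 0)
P*u(-43, 28 - 1*(-21)) = 0*((28 - 1*(-21))*(12 - 43)) = 0*((28 + 21)*(-31)) = 0*(49*(-31)) = 0*(-1519) = 0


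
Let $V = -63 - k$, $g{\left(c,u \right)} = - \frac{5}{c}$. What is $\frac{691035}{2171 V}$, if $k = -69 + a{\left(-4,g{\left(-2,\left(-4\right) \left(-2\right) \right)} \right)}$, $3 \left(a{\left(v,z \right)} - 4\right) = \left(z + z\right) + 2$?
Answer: $- \frac{2073105}{2171} \approx -954.91$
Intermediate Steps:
$a{\left(v,z \right)} = \frac{14}{3} + \frac{2 z}{3}$ ($a{\left(v,z \right)} = 4 + \frac{\left(z + z\right) + 2}{3} = 4 + \frac{2 z + 2}{3} = 4 + \frac{2 + 2 z}{3} = 4 + \left(\frac{2}{3} + \frac{2 z}{3}\right) = \frac{14}{3} + \frac{2 z}{3}$)
$k = - \frac{188}{3}$ ($k = -69 + \left(\frac{14}{3} + \frac{2 \left(- \frac{5}{-2}\right)}{3}\right) = -69 + \left(\frac{14}{3} + \frac{2 \left(\left(-5\right) \left(- \frac{1}{2}\right)\right)}{3}\right) = -69 + \left(\frac{14}{3} + \frac{2}{3} \cdot \frac{5}{2}\right) = -69 + \left(\frac{14}{3} + \frac{5}{3}\right) = -69 + \frac{19}{3} = - \frac{188}{3} \approx -62.667$)
$V = - \frac{1}{3}$ ($V = -63 - - \frac{188}{3} = -63 + \frac{188}{3} = - \frac{1}{3} \approx -0.33333$)
$\frac{691035}{2171 V} = \frac{691035}{2171 \left(- \frac{1}{3}\right)} = \frac{691035}{- \frac{2171}{3}} = 691035 \left(- \frac{3}{2171}\right) = - \frac{2073105}{2171}$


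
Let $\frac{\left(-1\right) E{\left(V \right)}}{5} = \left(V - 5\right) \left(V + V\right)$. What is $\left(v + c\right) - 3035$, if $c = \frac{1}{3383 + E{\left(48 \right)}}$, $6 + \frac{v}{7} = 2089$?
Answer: $\frac{199249321}{17257} \approx 11546.0$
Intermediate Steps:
$v = 14581$ ($v = -42 + 7 \cdot 2089 = -42 + 14623 = 14581$)
$E{\left(V \right)} = - 10 V \left(-5 + V\right)$ ($E{\left(V \right)} = - 5 \left(V - 5\right) \left(V + V\right) = - 5 \left(-5 + V\right) 2 V = - 5 \cdot 2 V \left(-5 + V\right) = - 10 V \left(-5 + V\right)$)
$c = - \frac{1}{17257}$ ($c = \frac{1}{3383 + 10 \cdot 48 \left(5 - 48\right)} = \frac{1}{3383 + 10 \cdot 48 \left(-43\right)} = \frac{1}{3383 - 20640} = \frac{1}{-17257} = - \frac{1}{17257} \approx -5.7947 \cdot 10^{-5}$)
$\left(v + c\right) - 3035 = \left(14581 - \frac{1}{17257}\right) - 3035 = \frac{251624316}{17257} - 3035 = \frac{199249321}{17257}$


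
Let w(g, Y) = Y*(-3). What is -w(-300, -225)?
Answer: -675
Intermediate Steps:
w(g, Y) = -3*Y
-w(-300, -225) = -(-3)*(-225) = -1*675 = -675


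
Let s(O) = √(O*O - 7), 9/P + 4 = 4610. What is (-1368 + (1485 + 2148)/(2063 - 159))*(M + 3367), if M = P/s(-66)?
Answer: -1251099759/272 - 3344193*√4349/5448566368 ≈ -4.5996e+6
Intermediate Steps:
P = 9/4606 (P = 9/(-4 + 4610) = 9/4606 ≈ 0.0019540)
s(O) = √(-7 + O²) (s(O) = √(O² - 7) = √(-7 + O²))
M = 9*√4349/20031494 (M = 9/(4606*(√(-7 + (-66)²))) = 9/(4606*(√(-7 + 4356))) = 9/(4606*(√4349)) = 9*(√4349/4349)/4606 = 9*√4349/20031494 ≈ 2.9629e-5)
(-1368 + (1485 + 2148)/(2063 - 159))*(M + 3367) = (-1368 + (1485 + 2148)/(2063 - 159))*(9*√4349/20031494 + 3367) = (-1368 + 3633/1904)*(3367 + 9*√4349/20031494) = (-1368 + 3633*(1/1904))*(3367 + 9*√4349/20031494) = (-1368 + 519/272)*(3367 + 9*√4349/20031494) = -371577*(3367 + 9*√4349/20031494)/272 = -1251099759/272 - 3344193*√4349/5448566368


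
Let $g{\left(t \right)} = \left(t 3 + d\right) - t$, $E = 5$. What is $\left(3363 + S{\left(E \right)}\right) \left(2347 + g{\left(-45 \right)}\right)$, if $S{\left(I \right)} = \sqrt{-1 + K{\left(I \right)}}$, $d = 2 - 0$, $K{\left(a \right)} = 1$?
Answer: $7597017$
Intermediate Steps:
$d = 2$ ($d = 2 + 0 = 2$)
$S{\left(I \right)} = 0$ ($S{\left(I \right)} = \sqrt{-1 + 1} = \sqrt{0} = 0$)
$g{\left(t \right)} = 2 + 2 t$ ($g{\left(t \right)} = \left(t 3 + 2\right) - t = \left(3 t + 2\right) - t = \left(2 + 3 t\right) - t = 2 + 2 t$)
$\left(3363 + S{\left(E \right)}\right) \left(2347 + g{\left(-45 \right)}\right) = \left(3363 + 0\right) \left(2347 + \left(2 + 2 \left(-45\right)\right)\right) = 3363 \left(2347 + \left(2 - 90\right)\right) = 3363 \left(2347 - 88\right) = 3363 \cdot 2259 = 7597017$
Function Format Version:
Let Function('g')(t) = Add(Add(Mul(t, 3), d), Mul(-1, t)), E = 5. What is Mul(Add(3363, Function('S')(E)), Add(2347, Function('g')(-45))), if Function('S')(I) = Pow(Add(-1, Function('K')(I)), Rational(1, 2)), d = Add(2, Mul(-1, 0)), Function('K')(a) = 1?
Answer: 7597017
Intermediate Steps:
d = 2 (d = Add(2, 0) = 2)
Function('S')(I) = 0 (Function('S')(I) = Pow(Add(-1, 1), Rational(1, 2)) = Pow(0, Rational(1, 2)) = 0)
Function('g')(t) = Add(2, Mul(2, t)) (Function('g')(t) = Add(Add(Mul(t, 3), 2), Mul(-1, t)) = Add(Add(Mul(3, t), 2), Mul(-1, t)) = Add(Add(2, Mul(3, t)), Mul(-1, t)) = Add(2, Mul(2, t)))
Mul(Add(3363, Function('S')(E)), Add(2347, Function('g')(-45))) = Mul(Add(3363, 0), Add(2347, Add(2, Mul(2, -45)))) = Mul(3363, Add(2347, Add(2, -90))) = Mul(3363, Add(2347, -88)) = Mul(3363, 2259) = 7597017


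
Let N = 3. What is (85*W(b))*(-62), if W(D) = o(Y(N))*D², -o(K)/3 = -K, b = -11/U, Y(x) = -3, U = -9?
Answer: 637670/9 ≈ 70852.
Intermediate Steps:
b = 11/9 (b = -11/(-9) = -11*(-⅑) = 11/9 ≈ 1.2222)
o(K) = 3*K (o(K) = -(-3)*K = 3*K)
W(D) = -9*D² (W(D) = (3*(-3))*D² = -9*D²)
(85*W(b))*(-62) = (85*(-9*(11/9)²))*(-62) = (85*(-9*121/81))*(-62) = (85*(-121/9))*(-62) = -10285/9*(-62) = 637670/9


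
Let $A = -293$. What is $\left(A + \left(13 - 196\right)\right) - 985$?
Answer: $-1461$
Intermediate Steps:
$\left(A + \left(13 - 196\right)\right) - 985 = \left(-293 + \left(13 - 196\right)\right) - 985 = \left(-293 - 183\right) - 985 = -476 - 985 = -1461$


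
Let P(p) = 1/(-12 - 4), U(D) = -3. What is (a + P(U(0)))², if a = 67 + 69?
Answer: 4730625/256 ≈ 18479.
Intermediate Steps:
a = 136
P(p) = -1/16 (P(p) = 1/(-16) = -1/16)
(a + P(U(0)))² = (136 - 1/16)² = (2175/16)² = 4730625/256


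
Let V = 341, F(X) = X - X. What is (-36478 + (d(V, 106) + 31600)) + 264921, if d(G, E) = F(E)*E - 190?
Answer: 259853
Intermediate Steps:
F(X) = 0
d(G, E) = -190 (d(G, E) = 0*E - 190 = 0 - 190 = -190)
(-36478 + (d(V, 106) + 31600)) + 264921 = (-36478 + (-190 + 31600)) + 264921 = (-36478 + 31410) + 264921 = -5068 + 264921 = 259853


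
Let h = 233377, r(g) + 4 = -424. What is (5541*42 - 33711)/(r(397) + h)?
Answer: 199011/232949 ≈ 0.85431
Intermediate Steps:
r(g) = -428 (r(g) = -4 - 424 = -428)
(5541*42 - 33711)/(r(397) + h) = (5541*42 - 33711)/(-428 + 233377) = (232722 - 33711)/232949 = 199011*(1/232949) = 199011/232949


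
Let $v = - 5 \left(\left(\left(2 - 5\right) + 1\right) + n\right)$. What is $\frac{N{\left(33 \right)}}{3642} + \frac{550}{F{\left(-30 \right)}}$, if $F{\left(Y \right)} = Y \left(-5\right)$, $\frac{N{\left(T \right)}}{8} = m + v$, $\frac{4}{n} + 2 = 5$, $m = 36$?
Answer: $\frac{20503}{5463} \approx 3.7531$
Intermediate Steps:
$n = \frac{4}{3}$ ($n = \frac{4}{-2 + 5} = \frac{4}{3} \approx 1.3333$)
$v = \frac{10}{3}$ ($v = - 5 \left(\left(\left(2 - 5\right) + 1\right) + \frac{4}{3}\right) = - 5 \left(\left(-3 + 1\right) + \frac{4}{3}\right) = - 5 \left(-2 + \frac{4}{3}\right) = \left(-5\right) \left(- \frac{2}{3}\right) = \frac{10}{3} \approx 3.3333$)
$N{\left(T \right)} = \frac{944}{3}$ ($N{\left(T \right)} = 8 \left(36 + \frac{10}{3}\right) = 8 \cdot \frac{118}{3} = \frac{944}{3}$)
$F{\left(Y \right)} = - 5 Y$
$\frac{N{\left(33 \right)}}{3642} + \frac{550}{F{\left(-30 \right)}} = \frac{944}{3 \cdot 3642} + \frac{550}{\left(-5\right) \left(-30\right)} = \frac{944}{3} \cdot \frac{1}{3642} + \frac{550}{150} = \frac{472}{5463} + 550 \cdot \frac{1}{150} = \frac{472}{5463} + \frac{11}{3} = \frac{20503}{5463}$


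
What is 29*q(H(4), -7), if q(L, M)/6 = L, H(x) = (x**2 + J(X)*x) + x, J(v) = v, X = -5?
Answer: 0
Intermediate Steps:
H(x) = x**2 - 4*x (H(x) = (x**2 - 5*x) + x = x**2 - 4*x)
q(L, M) = 6*L
29*q(H(4), -7) = 29*(6*(4*(-4 + 4))) = 29*(6*(4*0)) = 29*(6*0) = 29*0 = 0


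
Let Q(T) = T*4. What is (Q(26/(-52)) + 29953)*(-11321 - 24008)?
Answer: -1058138879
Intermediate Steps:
Q(T) = 4*T
(Q(26/(-52)) + 29953)*(-11321 - 24008) = (4*(26/(-52)) + 29953)*(-11321 - 24008) = (4*(26*(-1/52)) + 29953)*(-35329) = (4*(-½) + 29953)*(-35329) = (-2 + 29953)*(-35329) = 29951*(-35329) = -1058138879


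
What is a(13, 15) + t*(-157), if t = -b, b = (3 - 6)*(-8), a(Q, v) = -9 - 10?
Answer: 3749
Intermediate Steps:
a(Q, v) = -19
b = 24 (b = -3*(-8) = 24)
t = -24 (t = -1*24 = -24)
a(13, 15) + t*(-157) = -19 - 24*(-157) = -19 + 3768 = 3749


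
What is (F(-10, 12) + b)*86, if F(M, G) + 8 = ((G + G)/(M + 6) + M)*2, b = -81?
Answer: -10406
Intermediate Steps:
F(M, G) = -8 + 2*M + 4*G/(6 + M) (F(M, G) = -8 + ((G + G)/(M + 6) + M)*2 = -8 + ((2*G)/(6 + M) + M)*2 = -8 + (2*G/(6 + M) + M)*2 = -8 + (M + 2*G/(6 + M))*2 = -8 + (2*M + 4*G/(6 + M)) = -8 + 2*M + 4*G/(6 + M))
(F(-10, 12) + b)*86 = (2*(-24 + (-10)² + 2*12 + 2*(-10))/(6 - 10) - 81)*86 = (2*(-24 + 100 + 24 - 20)/(-4) - 81)*86 = (2*(-¼)*80 - 81)*86 = (-40 - 81)*86 = -121*86 = -10406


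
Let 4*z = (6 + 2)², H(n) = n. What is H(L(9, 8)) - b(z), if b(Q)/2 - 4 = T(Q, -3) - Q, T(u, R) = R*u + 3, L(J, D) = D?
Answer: 122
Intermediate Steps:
T(u, R) = 3 + R*u
z = 16 (z = (6 + 2)²/4 = (¼)*8² = (¼)*64 = 16)
b(Q) = 14 - 8*Q (b(Q) = 8 + 2*((3 - 3*Q) - Q) = 8 + 2*(3 - 4*Q) = 8 + (6 - 8*Q) = 14 - 8*Q)
H(L(9, 8)) - b(z) = 8 - (14 - 8*16) = 8 - (14 - 128) = 8 - 1*(-114) = 8 + 114 = 122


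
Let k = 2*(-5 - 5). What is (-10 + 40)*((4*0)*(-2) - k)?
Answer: 600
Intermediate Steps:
k = -20 (k = 2*(-10) = -20)
(-10 + 40)*((4*0)*(-2) - k) = (-10 + 40)*((4*0)*(-2) - 1*(-20)) = 30*(0*(-2) + 20) = 30*(0 + 20) = 30*20 = 600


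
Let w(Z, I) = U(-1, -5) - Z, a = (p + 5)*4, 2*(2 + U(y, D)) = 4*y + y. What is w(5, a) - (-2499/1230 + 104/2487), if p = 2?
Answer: -3828917/509835 ≈ -7.5101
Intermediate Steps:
U(y, D) = -2 + 5*y/2 (U(y, D) = -2 + (4*y + y)/2 = -2 + (5*y)/2 = -2 + 5*y/2)
a = 28 (a = (2 + 5)*4 = 7*4 = 28)
w(Z, I) = -9/2 - Z (w(Z, I) = (-2 + (5/2)*(-1)) - Z = (-2 - 5/2) - Z = -9/2 - Z)
w(5, a) - (-2499/1230 + 104/2487) = (-9/2 - 1*5) - (-2499/1230 + 104/2487) = (-9/2 - 5) - (-2499*1/1230 + 104*(1/2487)) = -19/2 - (-833/410 + 104/2487) = -19/2 - 1*(-2029031/1019670) = -19/2 + 2029031/1019670 = -3828917/509835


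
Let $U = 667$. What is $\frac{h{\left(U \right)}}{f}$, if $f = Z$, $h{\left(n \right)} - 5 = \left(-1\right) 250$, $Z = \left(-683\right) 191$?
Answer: $\frac{245}{130453} \approx 0.0018781$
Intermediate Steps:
$Z = -130453$
$h{\left(n \right)} = -245$ ($h{\left(n \right)} = 5 - 250 = -245$)
$f = -130453$
$\frac{h{\left(U \right)}}{f} = - \frac{245}{-130453} = \left(-245\right) \left(- \frac{1}{130453}\right) = \frac{245}{130453}$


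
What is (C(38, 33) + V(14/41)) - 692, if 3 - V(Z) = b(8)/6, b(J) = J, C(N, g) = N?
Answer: -1957/3 ≈ -652.33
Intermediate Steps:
V(Z) = 5/3 (V(Z) = 3 - 8/6 = 3 - 1*4/3 = 3 - 4/3 = 5/3)
(C(38, 33) + V(14/41)) - 692 = (38 + 5/3) - 692 = 119/3 - 692 = -1957/3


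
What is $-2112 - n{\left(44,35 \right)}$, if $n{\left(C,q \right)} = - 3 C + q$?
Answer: $-2015$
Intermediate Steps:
$n{\left(C,q \right)} = q - 3 C$
$-2112 - n{\left(44,35 \right)} = -2112 - \left(35 - 132\right) = -2112 - -97 = -2112 + 97 = -2015$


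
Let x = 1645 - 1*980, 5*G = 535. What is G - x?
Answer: -558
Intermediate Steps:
G = 107 (G = (1/5)*535 = 107)
x = 665 (x = 1645 - 980 = 665)
G - x = 107 - 1*665 = 107 - 665 = -558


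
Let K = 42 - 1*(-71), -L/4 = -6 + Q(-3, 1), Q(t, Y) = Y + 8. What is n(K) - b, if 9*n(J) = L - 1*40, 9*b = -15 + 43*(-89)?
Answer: 3790/9 ≈ 421.11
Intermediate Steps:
Q(t, Y) = 8 + Y
b = -3842/9 (b = (-15 + 43*(-89))/9 = (-15 - 3827)/9 = (⅑)*(-3842) = -3842/9 ≈ -426.89)
L = -12 (L = -4*(-6 + (8 + 1)) = -4*(-6 + 9) = -4*3 = -12)
K = 113 (K = 42 + 71 = 113)
n(J) = -52/9 (n(J) = (-12 - 1*40)/9 = (-12 - 40)/9 = (⅑)*(-52) = -52/9)
n(K) - b = -52/9 - 1*(-3842/9) = -52/9 + 3842/9 = 3790/9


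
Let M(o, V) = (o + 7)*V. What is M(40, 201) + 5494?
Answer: 14941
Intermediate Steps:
M(o, V) = V*(7 + o) (M(o, V) = (7 + o)*V = V*(7 + o))
M(40, 201) + 5494 = 201*(7 + 40) + 5494 = 201*47 + 5494 = 9447 + 5494 = 14941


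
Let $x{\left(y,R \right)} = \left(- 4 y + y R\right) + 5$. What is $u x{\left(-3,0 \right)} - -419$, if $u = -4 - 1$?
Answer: $334$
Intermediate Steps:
$x{\left(y,R \right)} = 5 - 4 y + R y$ ($x{\left(y,R \right)} = \left(- 4 y + R y\right) + 5 = 5 - 4 y + R y$)
$u = -5$
$u x{\left(-3,0 \right)} - -419 = - 5 \left(5 - -12 + 0 \left(-3\right)\right) - -419 = - 5 \left(5 + 12 + 0\right) + 419 = \left(-5\right) 17 + 419 = -85 + 419 = 334$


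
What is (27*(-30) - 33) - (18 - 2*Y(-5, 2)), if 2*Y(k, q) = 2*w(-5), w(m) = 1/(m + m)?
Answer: -4306/5 ≈ -861.20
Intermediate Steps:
w(m) = 1/(2*m)
Y(k, q) = -⅒ (Y(k, q) = (2*((½)/(-5)))/2 = (2*((½)*(-⅕)))/2 = (2*(-⅒))/2 = (½)*(-⅕) = -⅒)
(27*(-30) - 33) - (18 - 2*Y(-5, 2)) = (27*(-30) - 33) - (18 - 2*(-⅒)) = (-810 - 33) - (18 + ⅕) = -843 - 1*91/5 = -843 - 91/5 = -4306/5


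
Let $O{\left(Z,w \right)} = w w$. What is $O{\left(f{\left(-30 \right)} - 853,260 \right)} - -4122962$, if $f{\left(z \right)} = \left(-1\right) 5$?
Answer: $4190562$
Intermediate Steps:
$f{\left(z \right)} = -5$
$O{\left(Z,w \right)} = w^{2}$
$O{\left(f{\left(-30 \right)} - 853,260 \right)} - -4122962 = 260^{2} - -4122962 = 67600 + 4122962 = 4190562$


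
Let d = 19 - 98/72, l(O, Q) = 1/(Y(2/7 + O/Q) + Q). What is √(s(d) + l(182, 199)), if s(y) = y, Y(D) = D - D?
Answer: √25153799/1194 ≈ 4.2005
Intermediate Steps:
Y(D) = 0
l(O, Q) = 1/Q (l(O, Q) = 1/(0 + Q) = 1/Q)
d = 635/36 (d = 19 - 98*1/72 = 19 - 49/36 = 635/36 ≈ 17.639)
√(s(d) + l(182, 199)) = √(635/36 + 1/199) = √(126401/7164) = √25153799/1194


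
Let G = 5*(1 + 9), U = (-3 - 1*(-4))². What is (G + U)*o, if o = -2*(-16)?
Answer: 1632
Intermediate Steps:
U = 1 (U = (-3 + 4)² = 1² = 1)
o = 32
G = 50 (G = 5*10 = 50)
(G + U)*o = (50 + 1)*32 = 51*32 = 1632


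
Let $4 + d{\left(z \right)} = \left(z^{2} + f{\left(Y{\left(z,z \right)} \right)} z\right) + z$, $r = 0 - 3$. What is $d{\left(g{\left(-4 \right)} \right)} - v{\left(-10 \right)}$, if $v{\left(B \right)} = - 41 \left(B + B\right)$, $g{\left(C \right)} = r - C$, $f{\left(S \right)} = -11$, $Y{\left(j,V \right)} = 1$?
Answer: $-833$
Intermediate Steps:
$r = -3$ ($r = 0 - 3 = -3$)
$g{\left(C \right)} = -3 - C$
$v{\left(B \right)} = - 82 B$ ($v{\left(B \right)} = - 41 \cdot 2 B = - 82 B$)
$d{\left(z \right)} = -4 + z^{2} - 10 z$ ($d{\left(z \right)} = -4 + \left(\left(z^{2} - 11 z\right) + z\right) = -4 + \left(z^{2} - 10 z\right) = -4 + z^{2} - 10 z$)
$d{\left(g{\left(-4 \right)} \right)} - v{\left(-10 \right)} = \left(-4 + \left(-3 - -4\right)^{2} - 10 \left(-3 - -4\right)\right) - \left(-82\right) \left(-10\right) = \left(-4 + \left(-3 + 4\right)^{2} - 10 \left(-3 + 4\right)\right) - 820 = \left(-4 + 1^{2} - 10\right) - 820 = \left(-4 + 1 - 10\right) - 820 = -13 - 820 = -833$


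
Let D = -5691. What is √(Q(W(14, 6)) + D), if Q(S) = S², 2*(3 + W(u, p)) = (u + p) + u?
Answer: I*√5495 ≈ 74.128*I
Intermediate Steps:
W(u, p) = -3 + u + p/2 (W(u, p) = -3 + ((u + p) + u)/2 = -3 + ((p + u) + u)/2 = -3 + (p + 2*u)/2 = -3 + (u + p/2) = -3 + u + p/2)
√(Q(W(14, 6)) + D) = √((-3 + 14 + (½)*6)² - 5691) = √((-3 + 14 + 3)² - 5691) = √(14² - 5691) = √(196 - 5691) = √(-5495) = I*√5495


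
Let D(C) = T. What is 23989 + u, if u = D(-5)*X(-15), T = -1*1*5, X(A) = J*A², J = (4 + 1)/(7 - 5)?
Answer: 42353/2 ≈ 21177.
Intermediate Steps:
J = 5/2 ≈ 2.5000
X(A) = 5*A²/2
T = -5 (T = -1*5 = -5)
D(C) = -5
u = -5625/2 (u = -25*(-15)²/2 = -25*225/2 = -5*1125/2 = -5625/2 ≈ -2812.5)
23989 + u = 23989 - 5625/2 = 42353/2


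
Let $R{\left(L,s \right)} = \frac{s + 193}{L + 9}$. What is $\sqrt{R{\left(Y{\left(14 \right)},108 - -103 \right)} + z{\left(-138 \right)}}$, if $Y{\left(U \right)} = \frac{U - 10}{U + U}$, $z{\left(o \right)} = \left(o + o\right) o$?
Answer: $\frac{\sqrt{610115}}{4} \approx 195.27$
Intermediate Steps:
$z{\left(o \right)} = 2 o^{2}$ ($z{\left(o \right)} = 2 o o = 2 o^{2}$)
$Y{\left(U \right)} = \frac{-10 + U}{2 U}$
$R{\left(L,s \right)} = \frac{193 + s}{9 + L}$
$\sqrt{R{\left(Y{\left(14 \right)},108 - -103 \right)} + z{\left(-138 \right)}} = \sqrt{\frac{193 + \left(108 - -103\right)}{9 + \frac{-10 + 14}{2 \cdot 14}} + 2 \left(-138\right)^{2}} = \sqrt{\frac{193 + \left(108 + 103\right)}{9 + \frac{1}{2} \cdot \frac{1}{14} \cdot 4} + 2 \cdot 19044} = \sqrt{\frac{193 + 211}{9 + \frac{1}{7}} + 38088} = \sqrt{\frac{1}{\frac{64}{7}} \cdot 404 + 38088} = \sqrt{\frac{7}{64} \cdot 404 + 38088} = \sqrt{\frac{707}{16} + 38088} = \sqrt{\frac{610115}{16}} = \frac{\sqrt{610115}}{4}$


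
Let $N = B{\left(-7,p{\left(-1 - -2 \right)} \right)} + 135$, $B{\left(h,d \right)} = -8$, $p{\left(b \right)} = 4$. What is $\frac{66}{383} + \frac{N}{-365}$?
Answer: $- \frac{24551}{139795} \approx -0.17562$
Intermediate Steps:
$N = 127$ ($N = -8 + 135 = 127$)
$\frac{66}{383} + \frac{N}{-365} = \frac{66}{383} + \frac{127}{-365} = 66 \cdot \frac{1}{383} + 127 \left(- \frac{1}{365}\right) = \frac{66}{383} - \frac{127}{365} = - \frac{24551}{139795}$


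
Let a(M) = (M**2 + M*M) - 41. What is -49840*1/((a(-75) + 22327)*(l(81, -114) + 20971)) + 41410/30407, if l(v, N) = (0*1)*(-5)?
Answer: 1820090776755/1336546252912 ≈ 1.3618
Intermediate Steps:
l(v, N) = 0 (l(v, N) = 0*(-5) = 0)
a(M) = -41 + 2*M**2 (a(M) = (M**2 + M**2) - 41 = 2*M**2 - 41 = -41 + 2*M**2)
-49840*1/((a(-75) + 22327)*(l(81, -114) + 20971)) + 41410/30407 = -49840*1/((0 + 20971)*((-41 + 2*(-75)**2) + 22327)) + 41410/30407 = -49840*1/(20971*((-41 + 2*5625) + 22327)) + 41410*(1/30407) = -49840*1/(20971*((-41 + 11250) + 22327)) + 41410/30407 = -49840*1/(20971*(11209 + 22327)) + 41410/30407 = -49840/(20971*33536) + 41410/30407 = -49840/703283456 + 41410/30407 = -49840*1/703283456 + 41410/30407 = -3115/43955216 + 41410/30407 = 1820090776755/1336546252912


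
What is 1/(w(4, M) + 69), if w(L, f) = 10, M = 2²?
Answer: 1/79 ≈ 0.012658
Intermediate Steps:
M = 4
1/(w(4, M) + 69) = 1/(10 + 69) = 1/79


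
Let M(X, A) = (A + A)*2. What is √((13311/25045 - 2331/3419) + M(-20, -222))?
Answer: I*√6512185125960094230/85628855 ≈ 29.802*I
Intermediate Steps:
M(X, A) = 4*A (M(X, A) = (2*A)*2 = 4*A)
√((13311/25045 - 2331/3419) + M(-20, -222)) = √((13311/25045 - 2331/3419) + 4*(-222)) = √((13311*(1/25045) - 2331*1/3419) - 888) = √((13311/25045 - 2331/3419) - 888) = √(-12869586/85628855 - 888) = √(-76051292826/85628855) = I*√6512185125960094230/85628855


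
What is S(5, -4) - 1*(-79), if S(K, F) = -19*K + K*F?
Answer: -36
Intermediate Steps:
S(K, F) = -19*K + F*K
S(5, -4) - 1*(-79) = 5*(-19 - 4) - 1*(-79) = 5*(-23) + 79 = -115 + 79 = -36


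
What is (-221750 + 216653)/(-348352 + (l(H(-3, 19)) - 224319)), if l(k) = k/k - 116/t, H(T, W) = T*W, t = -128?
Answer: 163104/18325411 ≈ 0.0089004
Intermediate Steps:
l(k) = 61/32 (l(k) = k/k - 116/(-128) = 1 - 116*(-1/128) = 1 + 29/32 = 61/32)
(-221750 + 216653)/(-348352 + (l(H(-3, 19)) - 224319)) = (-221750 + 216653)/(-348352 + (61/32 - 224319)) = -5097/(-348352 - 7178147/32) = -5097/(-18325411/32) = -5097*(-32/18325411) = 163104/18325411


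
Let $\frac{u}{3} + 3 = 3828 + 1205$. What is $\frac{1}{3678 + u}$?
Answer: $\frac{1}{18768} \approx 5.3282 \cdot 10^{-5}$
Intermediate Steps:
$u = 15090$ ($u = -9 + 3 \left(3828 + 1205\right) = -9 + 3 \cdot 5033 = -9 + 15099 = 15090$)
$\frac{1}{3678 + u} = \frac{1}{3678 + 15090} = \frac{1}{18768}$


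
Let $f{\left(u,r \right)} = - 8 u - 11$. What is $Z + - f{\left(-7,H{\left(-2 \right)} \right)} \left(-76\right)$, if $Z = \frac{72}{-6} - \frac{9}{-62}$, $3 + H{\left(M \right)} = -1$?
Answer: $\frac{211305}{62} \approx 3408.1$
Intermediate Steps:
$H{\left(M \right)} = -4$ ($H{\left(M \right)} = -3 - 1 = -4$)
$f{\left(u,r \right)} = -11 - 8 u$
$Z = - \frac{735}{62}$ ($Z = 72 \left(- \frac{1}{6}\right) - - \frac{9}{62} = -12 + \frac{9}{62} = - \frac{735}{62} \approx -11.855$)
$Z + - f{\left(-7,H{\left(-2 \right)} \right)} \left(-76\right) = - \frac{735}{62} + - (-11 - -56) \left(-76\right) = - \frac{735}{62} + - (-11 + 56) \left(-76\right) = - \frac{735}{62} + \left(-1\right) 45 \left(-76\right) = - \frac{735}{62} - -3420 = - \frac{735}{62} + 3420 = \frac{211305}{62}$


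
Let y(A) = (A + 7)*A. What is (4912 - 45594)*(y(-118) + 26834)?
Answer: -1624513624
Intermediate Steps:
y(A) = A*(7 + A) (y(A) = (7 + A)*A = A*(7 + A))
(4912 - 45594)*(y(-118) + 26834) = (4912 - 45594)*(-118*(7 - 118) + 26834) = -40682*(-118*(-111) + 26834) = -40682*(13098 + 26834) = -40682*39932 = -1624513624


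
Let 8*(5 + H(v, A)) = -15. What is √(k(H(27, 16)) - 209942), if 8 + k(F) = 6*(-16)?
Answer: I*√210046 ≈ 458.31*I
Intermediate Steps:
H(v, A) = -55/8 (H(v, A) = -5 + (⅛)*(-15) = -5 - 15/8 = -55/8)
k(F) = -104 (k(F) = -8 + 6*(-16) = -8 - 96 = -104)
√(k(H(27, 16)) - 209942) = √(-104 - 209942) = √(-210046) = I*√210046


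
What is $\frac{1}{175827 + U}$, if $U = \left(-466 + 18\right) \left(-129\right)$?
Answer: $\frac{1}{233619} \approx 4.2805 \cdot 10^{-6}$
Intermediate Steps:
$U = 57792$ ($U = \left(-448\right) \left(-129\right) = 57792$)
$\frac{1}{175827 + U} = \frac{1}{175827 + 57792} = \frac{1}{233619}$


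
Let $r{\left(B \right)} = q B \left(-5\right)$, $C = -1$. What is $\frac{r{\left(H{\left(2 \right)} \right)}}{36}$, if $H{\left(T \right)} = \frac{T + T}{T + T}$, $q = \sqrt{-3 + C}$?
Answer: $- \frac{5 i}{18} \approx - 0.27778 i$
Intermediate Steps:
$q = 2 i$ ($q = \sqrt{-3 - 1} = \sqrt{-4} = 2 i \approx 2.0 i$)
$H{\left(T \right)} = 1$ ($H{\left(T \right)} = \frac{2 T}{2 T} = 2 T \frac{1}{2 T} = 1$)
$r{\left(B \right)} = - 10 i B$ ($r{\left(B \right)} = 2 i B \left(-5\right) = - 10 i B$)
$\frac{r{\left(H{\left(2 \right)} \right)}}{36} = \frac{\left(-10\right) i 1}{36} = - 10 i \frac{1}{36} = - \frac{5 i}{18}$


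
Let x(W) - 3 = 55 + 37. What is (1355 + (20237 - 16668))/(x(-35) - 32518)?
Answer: -4924/32423 ≈ -0.15187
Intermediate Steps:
x(W) = 95 (x(W) = 3 + (55 + 37) = 3 + 92 = 95)
(1355 + (20237 - 16668))/(x(-35) - 32518) = (1355 + (20237 - 16668))/(95 - 32518) = (1355 + 3569)/(-32423) = 4924*(-1/32423) = -4924/32423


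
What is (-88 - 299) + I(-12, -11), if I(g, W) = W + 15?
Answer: -383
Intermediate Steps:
I(g, W) = 15 + W
(-88 - 299) + I(-12, -11) = (-88 - 299) + (15 - 11) = -387 + 4 = -383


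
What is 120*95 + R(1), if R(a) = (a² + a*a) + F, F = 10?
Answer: 11412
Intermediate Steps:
R(a) = 10 + 2*a² (R(a) = (a² + a*a) + 10 = (a² + a²) + 10 = 2*a² + 10 = 10 + 2*a²)
120*95 + R(1) = 120*95 + (10 + 2*1²) = 11400 + (10 + 2*1) = 11400 + (10 + 2) = 11400 + 12 = 11412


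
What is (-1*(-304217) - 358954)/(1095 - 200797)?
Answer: 54737/199702 ≈ 0.27409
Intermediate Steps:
(-1*(-304217) - 358954)/(1095 - 200797) = (304217 - 358954)/(-199702) = -54737*(-1/199702) = 54737/199702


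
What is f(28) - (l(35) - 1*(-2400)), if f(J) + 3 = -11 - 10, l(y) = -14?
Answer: -2410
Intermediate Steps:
f(J) = -24 (f(J) = -3 + (-11 - 10) = -3 - 21 = -24)
f(28) - (l(35) - 1*(-2400)) = -24 - (-14 - 1*(-2400)) = -24 - (-14 + 2400) = -24 - 1*2386 = -24 - 2386 = -2410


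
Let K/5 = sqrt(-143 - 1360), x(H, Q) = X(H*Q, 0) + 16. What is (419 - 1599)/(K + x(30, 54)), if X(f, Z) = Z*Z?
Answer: -18880/37831 + 17700*I*sqrt(167)/37831 ≈ -0.49906 + 6.0462*I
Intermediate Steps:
X(f, Z) = Z**2
x(H, Q) = 16 (x(H, Q) = 0**2 + 16 = 0 + 16 = 16)
K = 15*I*sqrt(167) (K = 5*sqrt(-143 - 1360) = 5*sqrt(-1503) = 5*(3*I*sqrt(167)) = 15*I*sqrt(167) ≈ 193.84*I)
(419 - 1599)/(K + x(30, 54)) = (419 - 1599)/(15*I*sqrt(167) + 16) = -1180/(16 + 15*I*sqrt(167))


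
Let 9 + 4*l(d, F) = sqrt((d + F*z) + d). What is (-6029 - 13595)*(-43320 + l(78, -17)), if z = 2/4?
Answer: 850155834 - 2453*sqrt(590) ≈ 8.5010e+8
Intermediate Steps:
z = 1/2 (z = 2*(1/4) = 1/2 ≈ 0.50000)
l(d, F) = -9/4 + sqrt(F/2 + 2*d)/4 (l(d, F) = -9/4 + sqrt((d + F*(1/2)) + d)/4 = -9/4 + sqrt((d + F/2) + d)/4 = -9/4 + sqrt(F/2 + 2*d)/4)
(-6029 - 13595)*(-43320 + l(78, -17)) = (-6029 - 13595)*(-43320 + (-9/4 + sqrt(2*(-17) + 8*78)/8)) = -19624*(-43320 + (-9/4 + sqrt(-34 + 624)/8)) = -19624*(-43320 + (-9/4 + sqrt(590)/8)) = -19624*(-173289/4 + sqrt(590)/8) = 850155834 - 2453*sqrt(590)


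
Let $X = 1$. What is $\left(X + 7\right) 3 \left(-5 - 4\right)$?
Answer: $-216$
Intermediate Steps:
$\left(X + 7\right) 3 \left(-5 - 4\right) = \left(1 + 7\right) 3 \left(-5 - 4\right) = 8 \cdot 3 \left(-9\right) = 8 \left(-27\right) = -216$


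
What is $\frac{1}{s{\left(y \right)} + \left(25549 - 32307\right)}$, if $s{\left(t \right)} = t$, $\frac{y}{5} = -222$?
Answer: $- \frac{1}{7868} \approx -0.0001271$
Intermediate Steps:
$y = -1110$ ($y = 5 \left(-222\right) = -1110$)
$\frac{1}{s{\left(y \right)} + \left(25549 - 32307\right)} = \frac{1}{-1110 + \left(25549 - 32307\right)} = \frac{1}{-1110 - 6758} = \frac{1}{-7868} = - \frac{1}{7868}$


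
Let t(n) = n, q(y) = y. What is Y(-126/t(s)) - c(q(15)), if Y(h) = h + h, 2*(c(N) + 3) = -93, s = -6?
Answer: 183/2 ≈ 91.500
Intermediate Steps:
c(N) = -99/2 (c(N) = -3 + (½)*(-93) = -3 - 93/2 = -99/2)
Y(h) = 2*h
Y(-126/t(s)) - c(q(15)) = 2*(-126/(-6)) - 1*(-99/2) = 2*(-126*(-⅙)) + 99/2 = 2*21 + 99/2 = 42 + 99/2 = 183/2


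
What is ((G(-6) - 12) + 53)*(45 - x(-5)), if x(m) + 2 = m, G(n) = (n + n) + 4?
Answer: 1716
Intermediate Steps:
G(n) = 4 + 2*n (G(n) = 2*n + 4 = 4 + 2*n)
x(m) = -2 + m
((G(-6) - 12) + 53)*(45 - x(-5)) = (((4 + 2*(-6)) - 12) + 53)*(45 - (-2 - 5)) = (((4 - 12) - 12) + 53)*(45 - 1*(-7)) = ((-8 - 12) + 53)*(45 + 7) = (-20 + 53)*52 = 33*52 = 1716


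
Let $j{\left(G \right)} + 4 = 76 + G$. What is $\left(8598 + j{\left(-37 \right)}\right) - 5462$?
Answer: $3171$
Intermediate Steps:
$j{\left(G \right)} = 72 + G$ ($j{\left(G \right)} = -4 + \left(76 + G\right) = 72 + G$)
$\left(8598 + j{\left(-37 \right)}\right) - 5462 = \left(8598 + \left(72 - 37\right)\right) - 5462 = \left(8598 + 35\right) - 5462 = 8633 - 5462 = 3171$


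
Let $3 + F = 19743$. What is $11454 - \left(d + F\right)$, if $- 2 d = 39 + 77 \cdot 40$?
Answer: $- \frac{13453}{2} \approx -6726.5$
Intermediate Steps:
$F = 19740$ ($F = -3 + 19743 = 19740$)
$d = - \frac{3119}{2}$ ($d = - \frac{39 + 77 \cdot 40}{2} = - \frac{39 + 3080}{2} = \left(- \frac{1}{2}\right) 3119 = - \frac{3119}{2} \approx -1559.5$)
$11454 - \left(d + F\right) = 11454 - \left(- \frac{3119}{2} + 19740\right) = 11454 - \frac{36361}{2} = - \frac{13453}{2}$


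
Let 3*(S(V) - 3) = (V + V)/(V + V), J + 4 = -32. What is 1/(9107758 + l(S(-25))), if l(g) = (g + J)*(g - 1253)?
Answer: 9/82337224 ≈ 1.0931e-7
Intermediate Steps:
J = -36 (J = -4 - 32 = -36)
S(V) = 10/3 (S(V) = 3 + ((V + V)/(V + V))/3 = 3 + ((2*V)/((2*V)))/3 = 3 + ((2*V)*(1/(2*V)))/3 = 3 + (⅓)*1 = 3 + ⅓ = 10/3)
l(g) = (-1253 + g)*(-36 + g) (l(g) = (g - 36)*(g - 1253) = (-36 + g)*(-1253 + g) = (-1253 + g)*(-36 + g))
1/(9107758 + l(S(-25))) = 1/(9107758 + (45108 + (10/3)² - 1289*10/3)) = 1/(9107758 + (45108 + 100/9 - 12890/3)) = 1/(9107758 + 367402/9) = 1/(82337224/9) = 9/82337224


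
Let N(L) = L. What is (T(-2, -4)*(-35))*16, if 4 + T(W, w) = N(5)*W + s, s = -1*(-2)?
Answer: 6720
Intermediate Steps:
s = 2
T(W, w) = -2 + 5*W (T(W, w) = -4 + (5*W + 2) = -4 + (2 + 5*W) = -2 + 5*W)
(T(-2, -4)*(-35))*16 = ((-2 + 5*(-2))*(-35))*16 = ((-2 - 10)*(-35))*16 = -12*(-35)*16 = 420*16 = 6720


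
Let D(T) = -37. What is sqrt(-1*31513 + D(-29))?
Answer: 5*I*sqrt(1262) ≈ 177.62*I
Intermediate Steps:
sqrt(-1*31513 + D(-29)) = sqrt(-1*31513 - 37) = sqrt(-31513 - 37) = sqrt(-31550) = 5*I*sqrt(1262)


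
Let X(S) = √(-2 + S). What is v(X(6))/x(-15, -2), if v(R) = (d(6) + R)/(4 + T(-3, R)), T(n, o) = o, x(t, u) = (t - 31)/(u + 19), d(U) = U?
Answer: -34/69 ≈ -0.49275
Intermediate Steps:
x(t, u) = (-31 + t)/(19 + u)
v(R) = (6 + R)/(4 + R)
v(X(6))/x(-15, -2) = ((6 + √(-2 + 6))/(4 + √(-2 + 6)))/(((-31 - 15)/(19 - 2))) = ((6 + √4)/(4 + √4))/((-46/17)) = ((6 + 2)/(4 + 2))/(((1/17)*(-46))) = (8/6)/(-46/17) = ((⅙)*8)*(-17/46) = (4/3)*(-17/46) = -34/69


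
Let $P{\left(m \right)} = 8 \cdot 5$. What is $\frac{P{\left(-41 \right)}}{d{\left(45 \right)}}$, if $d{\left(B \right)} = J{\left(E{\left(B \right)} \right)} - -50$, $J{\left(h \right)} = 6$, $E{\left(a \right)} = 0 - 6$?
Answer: $\frac{5}{7} \approx 0.71429$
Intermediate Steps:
$E{\left(a \right)} = -6$ ($E{\left(a \right)} = 0 - 6 = -6$)
$d{\left(B \right)} = 56$ ($d{\left(B \right)} = 6 - -50 = 6 + 50 = 56$)
$P{\left(m \right)} = 40$
$\frac{P{\left(-41 \right)}}{d{\left(45 \right)}} = \frac{40}{56} = 40 \cdot \frac{1}{56} = \frac{5}{7}$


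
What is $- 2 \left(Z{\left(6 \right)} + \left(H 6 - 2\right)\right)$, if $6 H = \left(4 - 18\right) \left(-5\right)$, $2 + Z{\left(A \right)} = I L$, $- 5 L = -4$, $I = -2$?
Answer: $- \frac{644}{5} \approx -128.8$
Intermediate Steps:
$L = \frac{4}{5}$ ($L = \left(- \frac{1}{5}\right) \left(-4\right) = \frac{4}{5} \approx 0.8$)
$Z{\left(A \right)} = - \frac{18}{5}$ ($Z{\left(A \right)} = -2 - \frac{8}{5} = - \frac{18}{5}$)
$H = \frac{35}{3}$ ($H = \frac{\left(4 - 18\right) \left(-5\right)}{6} = \frac{\left(-14\right) \left(-5\right)}{6} = \frac{1}{6} \cdot 70 = \frac{35}{3} \approx 11.667$)
$- 2 \left(Z{\left(6 \right)} + \left(H 6 - 2\right)\right) = - 2 \left(- \frac{18}{5} + \left(\frac{35}{3} \cdot 6 - 2\right)\right) = - 2 \left(- \frac{18}{5} + \left(70 - 2\right)\right) = - 2 \left(- \frac{18}{5} + 68\right) = \left(-2\right) \frac{322}{5} = - \frac{644}{5}$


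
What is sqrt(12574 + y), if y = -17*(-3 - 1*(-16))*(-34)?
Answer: 18*sqrt(62) ≈ 141.73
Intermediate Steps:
y = 7514 (y = -17*(-3 + 16)*(-34) = -17*13*(-34) = -221*(-34) = 7514)
sqrt(12574 + y) = sqrt(12574 + 7514) = sqrt(20088) = 18*sqrt(62)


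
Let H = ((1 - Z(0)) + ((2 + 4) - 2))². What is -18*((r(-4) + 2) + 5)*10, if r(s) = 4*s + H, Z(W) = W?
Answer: -2880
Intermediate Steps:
H = 25 (H = ((1 - 1*0) + ((2 + 4) - 2))² = ((1 + 0) + (6 - 2))² = (1 + 4)² = 5² = 25)
r(s) = 25 + 4*s (r(s) = 4*s + 25 = 25 + 4*s)
-18*((r(-4) + 2) + 5)*10 = -18*(((25 + 4*(-4)) + 2) + 5)*10 = -18*(((25 - 16) + 2) + 5)*10 = -18*((9 + 2) + 5)*10 = -18*(11 + 5)*10 = -18*16*10 = -288*10 = -2880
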